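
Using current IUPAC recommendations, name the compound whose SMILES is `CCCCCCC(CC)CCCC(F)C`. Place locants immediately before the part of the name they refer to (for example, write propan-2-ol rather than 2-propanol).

The longest continuous carbon chain has 12 atoms, so the parent hydride is dodecane.
Number the chain so that the substituent locant set {2,6} is lower than {7,11} at the first point of difference.
With this numbering: an ethyl group at C-6; a fluoro group at C-2.
Prefixes are listed alphabetically: ethyl, fluoro.
The name is 6-ethyl-2-fluorododecane.

6-ethyl-2-fluorododecane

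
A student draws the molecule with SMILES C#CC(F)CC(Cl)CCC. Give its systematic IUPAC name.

5-chloro-3-fluorooct-1-yne

Counting along the main chain through the multiple bond gives 8 carbons: the parent is octane.
A C≡C triple bond in the chain gives the infix -yne-.
Number the chain so that numbering from this end puts the triple bond at C-1 rather than C-7.
With this numbering: the triple bond between C-1 and C-2; a chloro group at C-5; a fluoro group at C-3.
Prefixes are listed alphabetically: chloro, fluoro.
Assembling the pieces gives 5-chloro-3-fluorooct-1-yne.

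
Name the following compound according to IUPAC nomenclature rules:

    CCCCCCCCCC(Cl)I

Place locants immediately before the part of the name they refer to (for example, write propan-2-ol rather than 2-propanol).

The longest carbon chain is 10 atoms: the parent is decane.
Number the chain so that the substituent locant set {1,1} is lower than {10,10} at the first point of difference.
With this numbering: a chloro group at C-1; an iodo group at C-1.
The substituents are ordered alphabetically, ignoring any di-/tri- multipliers.
Putting it together: 1-chloro-1-iododecane.

1-chloro-1-iododecane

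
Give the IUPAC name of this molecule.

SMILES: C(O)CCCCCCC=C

non-8-en-1-ol

The longest chain bearing the –OH group and the multiple bond is 9 carbons long (nonane).
The principal characteristic group is an alcohol (–OH), named with the suffix -ol.
A C=C double bond in the chain gives the infix -ene-.
Number the chain so that numbering from this end puts the hydroxyl group at C-1 rather than C-9.
With this numbering: the hydroxyl at C-1; the double bond between C-8 and C-9.
Putting it together: non-8-en-1-ol.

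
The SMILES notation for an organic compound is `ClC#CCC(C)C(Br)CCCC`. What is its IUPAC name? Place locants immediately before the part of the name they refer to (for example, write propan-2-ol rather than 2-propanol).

5-bromo-1-chloro-4-methylnon-1-yne

Counting along the main chain through the multiple bond gives 9 carbons: the parent is nonane.
The chain contains a C≡C triple bond, so the unsaturation ending is -yne.
Number the chain so that numbering from this end puts the triple bond at C-1 rather than C-8.
With this numbering: the triple bond between C-1 and C-2; a bromo group at C-5; a chloro group at C-1; a methyl group at C-4.
Substituent prefixes are cited in alphabetical order (multiplying prefixes like di-/tri- are ignored for ordering).
Putting it together: 5-bromo-1-chloro-4-methylnon-1-yne.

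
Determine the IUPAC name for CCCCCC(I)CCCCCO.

6-iodoundecan-1-ol

The longest chain bearing the –OH group is 11 carbons long (undecane).
An alcohol (–OH) is the principal characteristic group, giving the suffix -ol.
The numbering direction is chosen so that numbering from this end puts the hydroxyl group at C-1 rather than C-11.
This places the hydroxyl at C-1; an iodo group at C-6.
Putting it together: 6-iodoundecan-1-ol.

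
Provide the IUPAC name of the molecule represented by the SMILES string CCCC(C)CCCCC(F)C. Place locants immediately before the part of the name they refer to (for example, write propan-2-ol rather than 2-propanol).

The parent chain contains 10 carbons (decane).
The numbering direction is chosen so that the substituent locant set {2,7} is lower than {4,9} at the first point of difference.
With this numbering: a fluoro group at C-2; a methyl group at C-7.
Substituent prefixes are cited in alphabetical order (multiplying prefixes like di-/tri- are ignored for ordering).
Putting it together: 2-fluoro-7-methyldecane.

2-fluoro-7-methyldecane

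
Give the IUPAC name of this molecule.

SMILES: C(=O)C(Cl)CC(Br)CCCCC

The longest carbon chain that includes the –CHO group has 9 carbons, so the parent hydride is nonane.
The principal characteristic group is an aldehyde (terminal –CHO), named with the suffix -al.
The numbering direction is chosen so that the aldehyde carbon is C-1 by definition.
This places a bromo group at C-4; a chloro group at C-2.
Prefixes are listed alphabetically: bromo, chloro.
The name is 4-bromo-2-chlorononanal.

4-bromo-2-chlorononanal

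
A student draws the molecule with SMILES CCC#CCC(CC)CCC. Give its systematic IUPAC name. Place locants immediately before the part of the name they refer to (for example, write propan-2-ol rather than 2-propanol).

The longest carbon chain that includes the multiple bond has 9 carbons, so the parent hydride is nonane.
The chain contains a C≡C triple bond, so the unsaturation ending is -yne.
The numbering direction is chosen so that numbering from this end puts the triple bond at C-3 rather than C-6.
With this numbering: the triple bond between C-3 and C-4; an ethyl group at C-6.
Assembling the pieces gives 6-ethylnon-3-yne.

6-ethylnon-3-yne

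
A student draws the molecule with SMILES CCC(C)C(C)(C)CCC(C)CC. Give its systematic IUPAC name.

3,4,4,7-tetramethylnonane

The longest continuous carbon chain has 9 atoms, so the parent hydride is nonane.
The numbering direction is chosen so that the substituent locant set {3,4,4,7} is lower than {3,6,6,7} at the first point of difference.
That gives methyl groups at C-3 and C-4 (×2) and C-7.
Assembling the pieces gives 3,4,4,7-tetramethylnonane.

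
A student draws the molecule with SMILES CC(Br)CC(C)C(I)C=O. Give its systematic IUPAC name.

The longest carbon chain that includes the –CHO group has 6 carbons, so the parent hydride is hexane.
The principal characteristic group is an aldehyde (terminal –CHO), named with the suffix -al.
The numbering direction is chosen so that the aldehyde carbon is C-1 by definition.
This places a bromo group at C-5; an iodo group at C-2; a methyl group at C-3.
Prefixes are listed alphabetically: bromo, iodo, methyl.
The name is 5-bromo-2-iodo-3-methylhexanal.

5-bromo-2-iodo-3-methylhexanal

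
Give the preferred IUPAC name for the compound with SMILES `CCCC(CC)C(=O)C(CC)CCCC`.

The longest carbon chain that includes the carbonyl has 10 carbons, so the parent hydride is decane.
A ketone (C=O on an internal carbon) is the principal characteristic group, giving the suffix -one.
Choose the numbering such that numbering from this end puts the carbonyl group at C-5 rather than C-6.
This places the carbonyl at C-5; ethyl groups at C-4 and C-6.
The name is 4,6-diethyldecan-5-one.

4,6-diethyldecan-5-one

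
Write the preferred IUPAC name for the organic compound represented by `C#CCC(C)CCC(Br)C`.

The longest chain bearing the multiple bond is 8 carbons long (octane).
There is one C≡C triple bond, indicated by the ending -yne.
Choose the numbering such that numbering from this end puts the triple bond at C-1 rather than C-7.
With this numbering: the triple bond between C-1 and C-2; a bromo group at C-7; a methyl group at C-4.
The substituents are ordered alphabetically, ignoring any di-/tri- multipliers.
Assembling the pieces gives 7-bromo-4-methyloct-1-yne.

7-bromo-4-methyloct-1-yne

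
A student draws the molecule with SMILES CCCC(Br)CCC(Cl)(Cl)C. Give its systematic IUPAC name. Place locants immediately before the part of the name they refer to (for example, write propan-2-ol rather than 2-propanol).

The longest continuous carbon chain has 8 atoms, so the parent hydride is octane.
Choose the numbering such that the substituent locant set {2,2,5} is lower than {4,7,7} at the first point of difference.
This places a bromo group at C-5; two chloro groups at C-2.
Substituent prefixes are cited in alphabetical order (multiplying prefixes like di-/tri- are ignored for ordering).
Putting it together: 5-bromo-2,2-dichlorooctane.

5-bromo-2,2-dichlorooctane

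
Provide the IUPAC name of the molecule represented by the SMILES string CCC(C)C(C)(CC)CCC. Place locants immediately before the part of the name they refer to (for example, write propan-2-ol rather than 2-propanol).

4-ethyl-3,4-dimethylheptane

The parent chain contains 7 carbons (heptane).
Choose the numbering such that the substituent locant set {3,4,4} is lower than {4,4,5} at the first point of difference.
With this numbering: an ethyl group at C-4; methyl groups at C-3 and C-4.
Substituent prefixes are cited in alphabetical order (multiplying prefixes like di-/tri- are ignored for ordering).
Putting it together: 4-ethyl-3,4-dimethylheptane.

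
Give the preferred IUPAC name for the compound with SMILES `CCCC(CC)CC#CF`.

The longest chain bearing the multiple bond is 7 carbons long (heptane).
A C≡C triple bond in the chain gives the infix -yne-.
Choose the numbering such that numbering from this end puts the triple bond at C-1 rather than C-6.
With this numbering: the triple bond between C-1 and C-2; an ethyl group at C-4; a fluoro group at C-1.
Substituent prefixes are cited in alphabetical order (multiplying prefixes like di-/tri- are ignored for ordering).
Putting it together: 4-ethyl-1-fluorohept-1-yne.

4-ethyl-1-fluorohept-1-yne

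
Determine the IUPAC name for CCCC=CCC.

hept-3-ene

The longest carbon chain that includes the multiple bond has 7 carbons, so the parent hydride is heptane.
There is one C=C double bond, indicated by the ending -ene.
Choose the numbering such that numbering from this end puts the double bond at C-3 rather than C-4.
That gives the double bond between C-3 and C-4.
Putting it together: hept-3-ene.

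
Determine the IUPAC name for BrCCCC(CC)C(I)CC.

1-bromo-4-ethyl-5-iodoheptane

The longest continuous carbon chain has 7 atoms, so the parent hydride is heptane.
Number the chain so that the substituent locant set {1,4,5} is lower than {3,4,7} at the first point of difference.
With this numbering: a bromo group at C-1; an ethyl group at C-4; an iodo group at C-5.
Prefixes are listed alphabetically: bromo, ethyl, iodo.
Putting it together: 1-bromo-4-ethyl-5-iodoheptane.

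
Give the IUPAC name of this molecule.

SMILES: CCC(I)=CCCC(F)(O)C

The longest carbon chain that includes the –OH group and the multiple bond has 8 carbons, so the parent hydride is octane.
The principal characteristic group is an alcohol (–OH), named with the suffix -ol.
The chain contains a C=C double bond, so the unsaturation ending is -ene.
Number the chain so that numbering from this end puts the hydroxyl group at C-2 rather than C-7.
With this numbering: the hydroxyl at C-2; the double bond between C-5 and C-6; a fluoro group at C-2; an iodo group at C-6.
The substituents are ordered alphabetically, ignoring any di-/tri- multipliers.
Putting it together: 2-fluoro-6-iodooct-5-en-2-ol.

2-fluoro-6-iodooct-5-en-2-ol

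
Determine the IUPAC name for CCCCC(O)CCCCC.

decan-5-ol

The longest carbon chain that includes the –OH group has 10 carbons, so the parent hydride is decane.
An alcohol (–OH) is the principal characteristic group, giving the suffix -ol.
The numbering direction is chosen so that numbering from this end puts the hydroxyl group at C-5 rather than C-6.
This places the hydroxyl at C-5.
Putting it together: decan-5-ol.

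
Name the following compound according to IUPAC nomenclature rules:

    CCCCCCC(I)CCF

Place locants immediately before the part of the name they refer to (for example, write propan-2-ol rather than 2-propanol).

1-fluoro-3-iodononane

The longest carbon chain is 9 atoms: the parent is nonane.
The numbering direction is chosen so that the substituent locant set {1,3} is lower than {7,9} at the first point of difference.
That gives a fluoro group at C-1; an iodo group at C-3.
Substituent prefixes are cited in alphabetical order (multiplying prefixes like di-/tri- are ignored for ordering).
The name is 1-fluoro-3-iodononane.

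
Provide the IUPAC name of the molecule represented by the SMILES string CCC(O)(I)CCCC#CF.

The longest chain bearing the –OH group and the multiple bond is 8 carbons long (octane).
The highest-priority functional group is an alcohol (–OH), so the name ends in -ol.
A C≡C triple bond in the chain gives the infix -yne-.
Choose the numbering such that numbering from this end puts the hydroxyl group at C-3 rather than C-6.
With this numbering: the hydroxyl at C-3; the triple bond between C-7 and C-8; a fluoro group at C-8; an iodo group at C-3.
Prefixes are listed alphabetically: fluoro, iodo.
Putting it together: 8-fluoro-3-iodooct-7-yn-3-ol.

8-fluoro-3-iodooct-7-yn-3-ol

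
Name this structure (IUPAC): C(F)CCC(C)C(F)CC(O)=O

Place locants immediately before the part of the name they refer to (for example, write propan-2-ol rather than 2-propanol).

Counting along the main chain through the –COOH group gives 7 carbons: the parent is heptane.
The principal characteristic group is a carboxylic acid (terminal –COOH), named with the suffix -oic acid.
The numbering direction is chosen so that the carboxylic acid carbon is C-1 by definition.
With this numbering: fluoro groups at C-3 and C-7; a methyl group at C-4.
The substituents are ordered alphabetically, ignoring any di-/tri- multipliers.
Assembling the pieces gives 3,7-difluoro-4-methylheptanoic acid.

3,7-difluoro-4-methylheptanoic acid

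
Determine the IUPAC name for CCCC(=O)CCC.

The longest chain bearing the carbonyl is 7 carbons long (heptane).
A ketone (C=O on an internal carbon) is the principal characteristic group, giving the suffix -one.
The molecule is symmetric, so either numbering direction gives the same locants.
With this numbering: the carbonyl at C-4.
The name is heptan-4-one.

heptan-4-one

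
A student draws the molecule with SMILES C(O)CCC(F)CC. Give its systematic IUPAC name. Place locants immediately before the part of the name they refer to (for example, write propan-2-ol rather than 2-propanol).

Counting along the main chain through the –OH group gives 6 carbons: the parent is hexane.
The highest-priority functional group is an alcohol (–OH), so the name ends in -ol.
Choose the numbering such that numbering from this end puts the hydroxyl group at C-1 rather than C-6.
With this numbering: the hydroxyl at C-1; a fluoro group at C-4.
Assembling the pieces gives 4-fluorohexan-1-ol.

4-fluorohexan-1-ol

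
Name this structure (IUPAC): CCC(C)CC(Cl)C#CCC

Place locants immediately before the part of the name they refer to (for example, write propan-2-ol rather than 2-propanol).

5-chloro-7-methylnon-3-yne

Counting along the main chain through the multiple bond gives 9 carbons: the parent is nonane.
There is one C≡C triple bond, indicated by the ending -yne.
The numbering direction is chosen so that numbering from this end puts the triple bond at C-3 rather than C-6.
With this numbering: the triple bond between C-3 and C-4; a chloro group at C-5; a methyl group at C-7.
Substituent prefixes are cited in alphabetical order (multiplying prefixes like di-/tri- are ignored for ordering).
Assembling the pieces gives 5-chloro-7-methylnon-3-yne.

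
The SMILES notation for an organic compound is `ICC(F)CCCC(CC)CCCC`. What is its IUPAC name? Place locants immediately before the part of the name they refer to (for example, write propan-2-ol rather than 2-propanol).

The parent chain contains 10 carbons (decane).
The numbering direction is chosen so that the substituent locant set {1,2,6} is lower than {5,9,10} at the first point of difference.
That gives an ethyl group at C-6; a fluoro group at C-2; an iodo group at C-1.
Prefixes are listed alphabetically: ethyl, fluoro, iodo.
The name is 6-ethyl-2-fluoro-1-iododecane.

6-ethyl-2-fluoro-1-iododecane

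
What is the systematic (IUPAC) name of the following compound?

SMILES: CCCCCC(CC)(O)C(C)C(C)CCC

6-ethyl-4,5-dimethylundecan-6-ol

The longest chain bearing the –OH group is 11 carbons long (undecane).
The principal characteristic group is an alcohol (–OH), named with the suffix -ol.
Choose the numbering such that the substituent locant set {4,5,6} is lower than {6,7,8} at the first point of difference.
This places the hydroxyl at C-6; an ethyl group at C-6; methyl groups at C-4 and C-5.
Substituent prefixes are cited in alphabetical order (multiplying prefixes like di-/tri- are ignored for ordering).
Putting it together: 6-ethyl-4,5-dimethylundecan-6-ol.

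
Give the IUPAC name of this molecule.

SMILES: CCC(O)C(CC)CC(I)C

Counting along the main chain through the –OH group gives 7 carbons: the parent is heptane.
An alcohol (–OH) is the principal characteristic group, giving the suffix -ol.
Number the chain so that numbering from this end puts the hydroxyl group at C-3 rather than C-5.
With this numbering: the hydroxyl at C-3; an ethyl group at C-4; an iodo group at C-6.
Substituent prefixes are cited in alphabetical order (multiplying prefixes like di-/tri- are ignored for ordering).
The name is 4-ethyl-6-iodoheptan-3-ol.

4-ethyl-6-iodoheptan-3-ol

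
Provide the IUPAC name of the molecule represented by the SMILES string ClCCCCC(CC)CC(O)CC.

9-chloro-5-ethylnonan-3-ol

Counting along the main chain through the –OH group gives 9 carbons: the parent is nonane.
The highest-priority functional group is an alcohol (–OH), so the name ends in -ol.
The numbering direction is chosen so that numbering from this end puts the hydroxyl group at C-3 rather than C-7.
That gives the hydroxyl at C-3; a chloro group at C-9; an ethyl group at C-5.
Substituent prefixes are cited in alphabetical order (multiplying prefixes like di-/tri- are ignored for ordering).
Assembling the pieces gives 9-chloro-5-ethylnonan-3-ol.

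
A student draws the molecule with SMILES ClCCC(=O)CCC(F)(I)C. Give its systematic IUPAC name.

1-chloro-6-fluoro-6-iodoheptan-3-one

The longest chain bearing the carbonyl is 7 carbons long (heptane).
The highest-priority functional group is a ketone (C=O on an internal carbon), so the name ends in -one.
The numbering direction is chosen so that numbering from this end puts the carbonyl group at C-3 rather than C-5.
This places the carbonyl at C-3; a chloro group at C-1; a fluoro group at C-6; an iodo group at C-6.
The substituents are ordered alphabetically, ignoring any di-/tri- multipliers.
Putting it together: 1-chloro-6-fluoro-6-iodoheptan-3-one.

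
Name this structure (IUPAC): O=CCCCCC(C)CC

The longest carbon chain that includes the –CHO group has 8 carbons, so the parent hydride is octane.
The highest-priority functional group is an aldehyde (terminal –CHO), so the name ends in -al.
Number the chain so that the aldehyde carbon is C-1 by definition.
This places a methyl group at C-6.
Assembling the pieces gives 6-methyloctanal.

6-methyloctanal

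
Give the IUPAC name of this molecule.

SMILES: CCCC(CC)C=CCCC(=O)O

6-ethylnon-4-enoic acid

Counting along the main chain through the –COOH group and the multiple bond gives 9 carbons: the parent is nonane.
A carboxylic acid (terminal –COOH) is the principal characteristic group, giving the suffix -oic acid.
The chain contains a C=C double bond, so the unsaturation ending is -ene.
Number the chain so that the carboxylic acid carbon is C-1 by definition.
With this numbering: the double bond between C-4 and C-5; an ethyl group at C-6.
Putting it together: 6-ethylnon-4-enoic acid.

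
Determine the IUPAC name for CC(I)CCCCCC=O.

The longest chain bearing the –CHO group is 8 carbons long (octane).
An aldehyde (terminal –CHO) is the principal characteristic group, giving the suffix -al.
Number the chain so that the aldehyde carbon is C-1 by definition.
This places an iodo group at C-7.
Putting it together: 7-iodooctanal.

7-iodooctanal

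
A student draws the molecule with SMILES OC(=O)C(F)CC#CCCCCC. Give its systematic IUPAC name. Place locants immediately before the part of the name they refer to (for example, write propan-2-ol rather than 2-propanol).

2-fluorodec-4-ynoic acid

The longest carbon chain that includes the –COOH group and the multiple bond has 10 carbons, so the parent hydride is decane.
The highest-priority functional group is a carboxylic acid (terminal –COOH), so the name ends in -oic acid.
There is one C≡C triple bond, indicated by the ending -yne.
Choose the numbering such that the carboxylic acid carbon is C-1 by definition.
With this numbering: the triple bond between C-4 and C-5; a fluoro group at C-2.
Putting it together: 2-fluorodec-4-ynoic acid.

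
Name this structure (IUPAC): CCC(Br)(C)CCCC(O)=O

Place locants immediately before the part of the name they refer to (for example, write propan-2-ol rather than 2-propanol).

Counting along the main chain through the –COOH group gives 7 carbons: the parent is heptane.
The principal characteristic group is a carboxylic acid (terminal –COOH), named with the suffix -oic acid.
Number the chain so that the carboxylic acid carbon is C-1 by definition.
This places a bromo group at C-5; a methyl group at C-5.
Substituent prefixes are cited in alphabetical order (multiplying prefixes like di-/tri- are ignored for ordering).
The name is 5-bromo-5-methylheptanoic acid.

5-bromo-5-methylheptanoic acid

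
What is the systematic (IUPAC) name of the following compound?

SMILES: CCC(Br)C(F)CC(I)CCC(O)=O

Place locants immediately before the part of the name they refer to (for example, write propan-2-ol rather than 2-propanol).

Counting along the main chain through the –COOH group gives 9 carbons: the parent is nonane.
A carboxylic acid (terminal –COOH) is the principal characteristic group, giving the suffix -oic acid.
Choose the numbering such that the carboxylic acid carbon is C-1 by definition.
That gives a bromo group at C-7; a fluoro group at C-6; an iodo group at C-4.
The substituents are ordered alphabetically, ignoring any di-/tri- multipliers.
Assembling the pieces gives 7-bromo-6-fluoro-4-iodononanoic acid.

7-bromo-6-fluoro-4-iodononanoic acid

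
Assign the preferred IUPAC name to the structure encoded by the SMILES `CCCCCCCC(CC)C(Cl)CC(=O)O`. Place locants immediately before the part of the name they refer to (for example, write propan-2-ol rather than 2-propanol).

3-chloro-4-ethylundecanoic acid

The longest carbon chain that includes the –COOH group has 11 carbons, so the parent hydride is undecane.
A carboxylic acid (terminal –COOH) is the principal characteristic group, giving the suffix -oic acid.
Choose the numbering such that the carboxylic acid carbon is C-1 by definition.
This places a chloro group at C-3; an ethyl group at C-4.
The substituents are ordered alphabetically, ignoring any di-/tri- multipliers.
Putting it together: 3-chloro-4-ethylundecanoic acid.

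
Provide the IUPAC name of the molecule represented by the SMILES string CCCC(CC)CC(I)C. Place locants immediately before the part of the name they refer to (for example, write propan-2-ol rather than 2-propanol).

4-ethyl-2-iodoheptane

The longest continuous carbon chain has 7 atoms, so the parent hydride is heptane.
Choose the numbering such that the substituent locant set {2,4} is lower than {4,6} at the first point of difference.
With this numbering: an ethyl group at C-4; an iodo group at C-2.
Substituent prefixes are cited in alphabetical order (multiplying prefixes like di-/tri- are ignored for ordering).
Putting it together: 4-ethyl-2-iodoheptane.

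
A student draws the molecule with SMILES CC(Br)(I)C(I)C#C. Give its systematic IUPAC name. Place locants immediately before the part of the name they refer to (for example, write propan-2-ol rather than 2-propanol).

The longest chain bearing the multiple bond is 5 carbons long (pentane).
There is one C≡C triple bond, indicated by the ending -yne.
Number the chain so that numbering from this end puts the triple bond at C-1 rather than C-4.
With this numbering: the triple bond between C-1 and C-2; a bromo group at C-4; iodo groups at C-3 and C-4.
Prefixes are listed alphabetically: bromo, iodo.
Putting it together: 4-bromo-3,4-diiodopent-1-yne.

4-bromo-3,4-diiodopent-1-yne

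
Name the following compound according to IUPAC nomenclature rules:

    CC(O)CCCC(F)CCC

The longest carbon chain that includes the –OH group has 9 carbons, so the parent hydride is nonane.
An alcohol (–OH) is the principal characteristic group, giving the suffix -ol.
Choose the numbering such that numbering from this end puts the hydroxyl group at C-2 rather than C-8.
That gives the hydroxyl at C-2; a fluoro group at C-6.
The name is 6-fluorononan-2-ol.

6-fluorononan-2-ol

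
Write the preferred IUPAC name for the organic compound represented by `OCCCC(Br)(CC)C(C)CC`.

4-bromo-4-ethyl-5-methylheptan-1-ol

The longest chain bearing the –OH group is 7 carbons long (heptane).
An alcohol (–OH) is the principal characteristic group, giving the suffix -ol.
Number the chain so that numbering from this end puts the hydroxyl group at C-1 rather than C-7.
This places the hydroxyl at C-1; a bromo group at C-4; an ethyl group at C-4; a methyl group at C-5.
Prefixes are listed alphabetically: bromo, ethyl, methyl.
The name is 4-bromo-4-ethyl-5-methylheptan-1-ol.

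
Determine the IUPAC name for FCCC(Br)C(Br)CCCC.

3,4-dibromo-1-fluorooctane

The longest continuous carbon chain has 8 atoms, so the parent hydride is octane.
Choose the numbering such that the substituent locant set {1,3,4} is lower than {5,6,8} at the first point of difference.
With this numbering: bromo groups at C-3 and C-4; a fluoro group at C-1.
Substituent prefixes are cited in alphabetical order (multiplying prefixes like di-/tri- are ignored for ordering).
Putting it together: 3,4-dibromo-1-fluorooctane.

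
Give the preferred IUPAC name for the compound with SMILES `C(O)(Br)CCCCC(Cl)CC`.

1-bromo-6-chlorooctan-1-ol

The longest carbon chain that includes the –OH group has 8 carbons, so the parent hydride is octane.
An alcohol (–OH) is the principal characteristic group, giving the suffix -ol.
Choose the numbering such that numbering from this end puts the hydroxyl group at C-1 rather than C-8.
This places the hydroxyl at C-1; a bromo group at C-1; a chloro group at C-6.
The substituents are ordered alphabetically, ignoring any di-/tri- multipliers.
Putting it together: 1-bromo-6-chlorooctan-1-ol.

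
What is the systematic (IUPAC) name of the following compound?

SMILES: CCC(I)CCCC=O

The longest carbon chain that includes the –CHO group has 7 carbons, so the parent hydride is heptane.
An aldehyde (terminal –CHO) is the principal characteristic group, giving the suffix -al.
Choose the numbering such that the aldehyde carbon is C-1 by definition.
With this numbering: an iodo group at C-5.
Assembling the pieces gives 5-iodoheptanal.

5-iodoheptanal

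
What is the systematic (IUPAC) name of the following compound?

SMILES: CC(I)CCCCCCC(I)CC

The longest carbon chain is 11 atoms: the parent is undecane.
Number the chain so that the substituent locant set {2,9} is lower than {3,10} at the first point of difference.
That gives iodo groups at C-2 and C-9.
Putting it together: 2,9-diiodoundecane.

2,9-diiodoundecane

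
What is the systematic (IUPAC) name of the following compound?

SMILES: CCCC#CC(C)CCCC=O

5-methyldec-6-ynal

The longest chain bearing the –CHO group and the multiple bond is 10 carbons long (decane).
The principal characteristic group is an aldehyde (terminal –CHO), named with the suffix -al.
The chain contains a C≡C triple bond, so the unsaturation ending is -yne.
Choose the numbering such that the aldehyde carbon is C-1 by definition.
That gives the triple bond between C-6 and C-7; a methyl group at C-5.
Putting it together: 5-methyldec-6-ynal.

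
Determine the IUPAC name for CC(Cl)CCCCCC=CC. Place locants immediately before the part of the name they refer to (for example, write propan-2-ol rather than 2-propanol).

Counting along the main chain through the multiple bond gives 10 carbons: the parent is decane.
The chain contains a C=C double bond, so the unsaturation ending is -ene.
Choose the numbering such that numbering from this end puts the double bond at C-2 rather than C-8.
With this numbering: the double bond between C-2 and C-3; a chloro group at C-9.
Putting it together: 9-chlorodec-2-ene.

9-chlorodec-2-ene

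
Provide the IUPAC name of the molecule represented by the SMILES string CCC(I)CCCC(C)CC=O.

The longest chain bearing the –CHO group is 9 carbons long (nonane).
An aldehyde (terminal –CHO) is the principal characteristic group, giving the suffix -al.
Choose the numbering such that the aldehyde carbon is C-1 by definition.
With this numbering: an iodo group at C-7; a methyl group at C-3.
Prefixes are listed alphabetically: iodo, methyl.
Assembling the pieces gives 7-iodo-3-methylnonanal.

7-iodo-3-methylnonanal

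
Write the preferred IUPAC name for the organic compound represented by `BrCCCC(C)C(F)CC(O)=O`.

The longest carbon chain that includes the –COOH group has 7 carbons, so the parent hydride is heptane.
A carboxylic acid (terminal –COOH) is the principal characteristic group, giving the suffix -oic acid.
Choose the numbering such that the carboxylic acid carbon is C-1 by definition.
With this numbering: a bromo group at C-7; a fluoro group at C-3; a methyl group at C-4.
Prefixes are listed alphabetically: bromo, fluoro, methyl.
Putting it together: 7-bromo-3-fluoro-4-methylheptanoic acid.

7-bromo-3-fluoro-4-methylheptanoic acid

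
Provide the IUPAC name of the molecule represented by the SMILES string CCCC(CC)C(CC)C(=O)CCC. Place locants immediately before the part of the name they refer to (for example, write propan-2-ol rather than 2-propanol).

The longest chain bearing the carbonyl is 9 carbons long (nonane).
The highest-priority functional group is a ketone (C=O on an internal carbon), so the name ends in -one.
Choose the numbering such that numbering from this end puts the carbonyl group at C-4 rather than C-6.
With this numbering: the carbonyl at C-4; ethyl groups at C-5 and C-6.
Putting it together: 5,6-diethylnonan-4-one.

5,6-diethylnonan-4-one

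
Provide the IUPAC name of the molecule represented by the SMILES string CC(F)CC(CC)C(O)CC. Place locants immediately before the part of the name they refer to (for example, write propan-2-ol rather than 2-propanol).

4-ethyl-6-fluoroheptan-3-ol

The longest carbon chain that includes the –OH group has 7 carbons, so the parent hydride is heptane.
An alcohol (–OH) is the principal characteristic group, giving the suffix -ol.
Number the chain so that numbering from this end puts the hydroxyl group at C-3 rather than C-5.
This places the hydroxyl at C-3; an ethyl group at C-4; a fluoro group at C-6.
The substituents are ordered alphabetically, ignoring any di-/tri- multipliers.
Assembling the pieces gives 4-ethyl-6-fluoroheptan-3-ol.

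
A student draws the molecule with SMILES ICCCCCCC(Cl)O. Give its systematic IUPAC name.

The longest carbon chain that includes the –OH group has 7 carbons, so the parent hydride is heptane.
The principal characteristic group is an alcohol (–OH), named with the suffix -ol.
Number the chain so that numbering from this end puts the hydroxyl group at C-1 rather than C-7.
With this numbering: the hydroxyl at C-1; a chloro group at C-1; an iodo group at C-7.
Prefixes are listed alphabetically: chloro, iodo.
Assembling the pieces gives 1-chloro-7-iodoheptan-1-ol.

1-chloro-7-iodoheptan-1-ol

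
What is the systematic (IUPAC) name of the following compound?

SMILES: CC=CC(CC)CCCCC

The longest carbon chain that includes the multiple bond has 9 carbons, so the parent hydride is nonane.
There is one C=C double bond, indicated by the ending -ene.
Choose the numbering such that numbering from this end puts the double bond at C-2 rather than C-7.
That gives the double bond between C-2 and C-3; an ethyl group at C-4.
The name is 4-ethylnon-2-ene.

4-ethylnon-2-ene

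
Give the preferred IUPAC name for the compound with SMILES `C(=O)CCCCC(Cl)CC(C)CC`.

The longest chain bearing the –CHO group is 10 carbons long (decane).
An aldehyde (terminal –CHO) is the principal characteristic group, giving the suffix -al.
Number the chain so that the aldehyde carbon is C-1 by definition.
That gives a chloro group at C-6; a methyl group at C-8.
The substituents are ordered alphabetically, ignoring any di-/tri- multipliers.
Assembling the pieces gives 6-chloro-8-methyldecanal.

6-chloro-8-methyldecanal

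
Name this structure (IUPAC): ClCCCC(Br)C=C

3-bromo-6-chlorohex-1-ene

Counting along the main chain through the multiple bond gives 6 carbons: the parent is hexane.
There is one C=C double bond, indicated by the ending -ene.
Number the chain so that numbering from this end puts the double bond at C-1 rather than C-5.
That gives the double bond between C-1 and C-2; a bromo group at C-3; a chloro group at C-6.
Prefixes are listed alphabetically: bromo, chloro.
Putting it together: 3-bromo-6-chlorohex-1-ene.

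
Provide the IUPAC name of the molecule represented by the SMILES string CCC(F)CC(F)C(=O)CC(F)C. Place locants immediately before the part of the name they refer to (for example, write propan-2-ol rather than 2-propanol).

The longest carbon chain that includes the carbonyl has 9 carbons, so the parent hydride is nonane.
A ketone (C=O on an internal carbon) is the principal characteristic group, giving the suffix -one.
Number the chain so that numbering from this end puts the carbonyl group at C-4 rather than C-6.
This places the carbonyl at C-4; fluoro groups at C-2 and C-5 and C-7.
Putting it together: 2,5,7-trifluorononan-4-one.

2,5,7-trifluorononan-4-one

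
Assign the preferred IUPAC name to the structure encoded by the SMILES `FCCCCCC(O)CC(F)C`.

2,9-difluorononan-4-ol

Counting along the main chain through the –OH group gives 9 carbons: the parent is nonane.
The principal characteristic group is an alcohol (–OH), named with the suffix -ol.
The numbering direction is chosen so that numbering from this end puts the hydroxyl group at C-4 rather than C-6.
That gives the hydroxyl at C-4; fluoro groups at C-2 and C-9.
Assembling the pieces gives 2,9-difluorononan-4-ol.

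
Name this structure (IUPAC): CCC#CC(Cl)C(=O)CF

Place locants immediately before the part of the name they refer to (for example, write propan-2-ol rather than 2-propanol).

3-chloro-1-fluorohept-4-yn-2-one

The longest chain bearing the carbonyl and the multiple bond is 7 carbons long (heptane).
The principal characteristic group is a ketone (C=O on an internal carbon), named with the suffix -one.
A C≡C triple bond in the chain gives the infix -yne-.
Choose the numbering such that numbering from this end puts the carbonyl group at C-2 rather than C-6.
This places the carbonyl at C-2; the triple bond between C-4 and C-5; a chloro group at C-3; a fluoro group at C-1.
The substituents are ordered alphabetically, ignoring any di-/tri- multipliers.
The name is 3-chloro-1-fluorohept-4-yn-2-one.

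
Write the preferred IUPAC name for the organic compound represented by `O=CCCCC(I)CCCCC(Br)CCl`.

10-bromo-11-chloro-5-iodoundecanal

The longest carbon chain that includes the –CHO group has 11 carbons, so the parent hydride is undecane.
The principal characteristic group is an aldehyde (terminal –CHO), named with the suffix -al.
Number the chain so that the aldehyde carbon is C-1 by definition.
This places a bromo group at C-10; a chloro group at C-11; an iodo group at C-5.
Substituent prefixes are cited in alphabetical order (multiplying prefixes like di-/tri- are ignored for ordering).
Assembling the pieces gives 10-bromo-11-chloro-5-iodoundecanal.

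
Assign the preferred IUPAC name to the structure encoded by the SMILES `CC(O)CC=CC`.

hex-4-en-2-ol

Counting along the main chain through the –OH group and the multiple bond gives 6 carbons: the parent is hexane.
An alcohol (–OH) is the principal characteristic group, giving the suffix -ol.
The chain contains a C=C double bond, so the unsaturation ending is -ene.
The numbering direction is chosen so that numbering from this end puts the hydroxyl group at C-2 rather than C-5.
With this numbering: the hydroxyl at C-2; the double bond between C-4 and C-5.
Putting it together: hex-4-en-2-ol.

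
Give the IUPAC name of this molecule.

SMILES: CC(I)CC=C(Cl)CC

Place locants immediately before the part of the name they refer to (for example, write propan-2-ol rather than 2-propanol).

3-chloro-6-iodohept-3-ene

The longest carbon chain that includes the multiple bond has 7 carbons, so the parent hydride is heptane.
A C=C double bond in the chain gives the infix -ene-.
Choose the numbering such that numbering from this end puts the double bond at C-3 rather than C-4.
This places the double bond between C-3 and C-4; a chloro group at C-3; an iodo group at C-6.
Prefixes are listed alphabetically: chloro, iodo.
Assembling the pieces gives 3-chloro-6-iodohept-3-ene.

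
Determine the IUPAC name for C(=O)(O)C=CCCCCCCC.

The longest chain bearing the –COOH group and the multiple bond is 10 carbons long (decane).
A carboxylic acid (terminal –COOH) is the principal characteristic group, giving the suffix -oic acid.
There is one C=C double bond, indicated by the ending -ene.
Number the chain so that the carboxylic acid carbon is C-1 by definition.
With this numbering: the double bond between C-2 and C-3.
Assembling the pieces gives dec-2-enoic acid.

dec-2-enoic acid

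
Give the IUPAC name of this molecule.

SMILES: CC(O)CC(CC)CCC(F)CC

4-ethyl-7-fluorononan-2-ol

The longest carbon chain that includes the –OH group has 9 carbons, so the parent hydride is nonane.
The highest-priority functional group is an alcohol (–OH), so the name ends in -ol.
Choose the numbering such that numbering from this end puts the hydroxyl group at C-2 rather than C-8.
With this numbering: the hydroxyl at C-2; an ethyl group at C-4; a fluoro group at C-7.
Prefixes are listed alphabetically: ethyl, fluoro.
Assembling the pieces gives 4-ethyl-7-fluorononan-2-ol.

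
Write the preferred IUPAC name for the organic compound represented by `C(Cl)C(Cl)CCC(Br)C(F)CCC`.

The longest continuous carbon chain has 9 atoms, so the parent hydride is nonane.
Choose the numbering such that the substituent locant set {1,2,5,6} is lower than {4,5,8,9} at the first point of difference.
This places a bromo group at C-5; chloro groups at C-1 and C-2; a fluoro group at C-6.
Prefixes are listed alphabetically: bromo, chloro, fluoro.
Putting it together: 5-bromo-1,2-dichloro-6-fluorononane.

5-bromo-1,2-dichloro-6-fluorononane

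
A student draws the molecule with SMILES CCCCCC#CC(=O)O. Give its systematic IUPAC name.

oct-2-ynoic acid

The longest carbon chain that includes the –COOH group and the multiple bond has 8 carbons, so the parent hydride is octane.
A carboxylic acid (terminal –COOH) is the principal characteristic group, giving the suffix -oic acid.
There is one C≡C triple bond, indicated by the ending -yne.
Number the chain so that the carboxylic acid carbon is C-1 by definition.
This places the triple bond between C-2 and C-3.
The name is oct-2-ynoic acid.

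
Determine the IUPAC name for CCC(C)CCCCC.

The longest continuous carbon chain has 8 atoms, so the parent hydride is octane.
Choose the numbering such that the substituent locant set {3} is lower than {6} at the first point of difference.
With this numbering: a methyl group at C-3.
The name is 3-methyloctane.

3-methyloctane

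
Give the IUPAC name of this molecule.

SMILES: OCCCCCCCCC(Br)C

Counting along the main chain through the –OH group gives 10 carbons: the parent is decane.
An alcohol (–OH) is the principal characteristic group, giving the suffix -ol.
The numbering direction is chosen so that numbering from this end puts the hydroxyl group at C-1 rather than C-10.
This places the hydroxyl at C-1; a bromo group at C-9.
Putting it together: 9-bromodecan-1-ol.

9-bromodecan-1-ol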